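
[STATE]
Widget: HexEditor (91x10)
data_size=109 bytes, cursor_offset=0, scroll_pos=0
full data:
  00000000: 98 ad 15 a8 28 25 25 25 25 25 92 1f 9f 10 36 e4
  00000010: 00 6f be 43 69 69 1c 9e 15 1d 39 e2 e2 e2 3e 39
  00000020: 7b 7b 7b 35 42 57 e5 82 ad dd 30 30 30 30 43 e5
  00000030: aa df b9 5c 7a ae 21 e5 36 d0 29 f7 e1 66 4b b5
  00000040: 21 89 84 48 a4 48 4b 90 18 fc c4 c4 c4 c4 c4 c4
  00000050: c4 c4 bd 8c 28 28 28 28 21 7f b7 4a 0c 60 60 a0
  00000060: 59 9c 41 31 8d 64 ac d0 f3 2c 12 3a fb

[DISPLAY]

00000000  98 ad 15 a8 28 25 25 25  25 25 92 1f 9f 10 36 e4  |....(%%%%%....6.|             
00000010  00 6f be 43 69 69 1c 9e  15 1d 39 e2 e2 e2 3e 39  |.o.Cii....9...>9|             
00000020  7b 7b 7b 35 42 57 e5 82  ad dd 30 30 30 30 43 e5  |{{{5BW....0000C.|             
00000030  aa df b9 5c 7a ae 21 e5  36 d0 29 f7 e1 66 4b b5  |...\z.!.6.)..fK.|             
00000040  21 89 84 48 a4 48 4b 90  18 fc c4 c4 c4 c4 c4 c4  |!..H.HK.........|             
00000050  c4 c4 bd 8c 28 28 28 28  21 7f b7 4a 0c 60 60 a0  |....((((!..J.``.|             
00000060  59 9c 41 31 8d 64 ac d0  f3 2c 12 3a fb           |Y.A1.d...,.:.   |             
                                                                                           
                                                                                           
                                                                                           


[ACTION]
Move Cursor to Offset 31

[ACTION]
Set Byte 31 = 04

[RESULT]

00000000  98 ad 15 a8 28 25 25 25  25 25 92 1f 9f 10 36 e4  |....(%%%%%....6.|             
00000010  00 6f be 43 69 69 1c 9e  15 1d 39 e2 e2 e2 3e 04  |.o.Cii....9...>.|             
00000020  7b 7b 7b 35 42 57 e5 82  ad dd 30 30 30 30 43 e5  |{{{5BW....0000C.|             
00000030  aa df b9 5c 7a ae 21 e5  36 d0 29 f7 e1 66 4b b5  |...\z.!.6.)..fK.|             
00000040  21 89 84 48 a4 48 4b 90  18 fc c4 c4 c4 c4 c4 c4  |!..H.HK.........|             
00000050  c4 c4 bd 8c 28 28 28 28  21 7f b7 4a 0c 60 60 a0  |....((((!..J.``.|             
00000060  59 9c 41 31 8d 64 ac d0  f3 2c 12 3a fb           |Y.A1.d...,.:.   |             
                                                                                           
                                                                                           
                                                                                           


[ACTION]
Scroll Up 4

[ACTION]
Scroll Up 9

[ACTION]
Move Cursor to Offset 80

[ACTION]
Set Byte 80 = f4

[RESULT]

00000000  98 ad 15 a8 28 25 25 25  25 25 92 1f 9f 10 36 e4  |....(%%%%%....6.|             
00000010  00 6f be 43 69 69 1c 9e  15 1d 39 e2 e2 e2 3e 04  |.o.Cii....9...>.|             
00000020  7b 7b 7b 35 42 57 e5 82  ad dd 30 30 30 30 43 e5  |{{{5BW....0000C.|             
00000030  aa df b9 5c 7a ae 21 e5  36 d0 29 f7 e1 66 4b b5  |...\z.!.6.)..fK.|             
00000040  21 89 84 48 a4 48 4b 90  18 fc c4 c4 c4 c4 c4 c4  |!..H.HK.........|             
00000050  F4 c4 bd 8c 28 28 28 28  21 7f b7 4a 0c 60 60 a0  |....((((!..J.``.|             
00000060  59 9c 41 31 8d 64 ac d0  f3 2c 12 3a fb           |Y.A1.d...,.:.   |             
                                                                                           
                                                                                           
                                                                                           


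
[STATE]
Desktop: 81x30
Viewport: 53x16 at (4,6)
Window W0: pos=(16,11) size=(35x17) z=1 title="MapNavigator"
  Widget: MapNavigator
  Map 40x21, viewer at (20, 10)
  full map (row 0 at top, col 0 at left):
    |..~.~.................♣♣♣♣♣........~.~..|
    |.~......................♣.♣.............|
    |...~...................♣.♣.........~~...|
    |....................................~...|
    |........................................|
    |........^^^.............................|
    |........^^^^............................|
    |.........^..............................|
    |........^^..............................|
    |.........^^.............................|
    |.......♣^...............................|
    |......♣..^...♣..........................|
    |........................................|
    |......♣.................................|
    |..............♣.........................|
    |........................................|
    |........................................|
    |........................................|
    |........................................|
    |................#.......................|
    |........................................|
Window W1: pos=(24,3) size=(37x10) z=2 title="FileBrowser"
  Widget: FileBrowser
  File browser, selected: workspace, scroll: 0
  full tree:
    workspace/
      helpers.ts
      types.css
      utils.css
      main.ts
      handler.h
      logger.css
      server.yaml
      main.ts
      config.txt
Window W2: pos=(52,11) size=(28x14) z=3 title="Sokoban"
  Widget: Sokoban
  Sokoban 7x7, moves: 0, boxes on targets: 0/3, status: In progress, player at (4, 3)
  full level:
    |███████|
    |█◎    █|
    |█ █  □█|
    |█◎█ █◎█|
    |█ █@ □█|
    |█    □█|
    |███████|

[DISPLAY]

                    ┃> [-] workspace/                
                    ┃    helpers.ts                  
                    ┃    types.css                   
                    ┃    utils.css                   
                    ┃    main.ts                     
            ┏━━━━━━━┃    handler.h              ┏━━━━
            ┃ MapNav┗━━━━━━━━━━━━━━━━━━━━━━━━━━━┃ Sok
            ┠─────────────────────────────────┨ ┠────
            ┃.................................┃ ┃████
            ┃....^^^..........................┃ ┃█◎  
            ┃....^^^^.........................┃ ┃█ █ 
            ┃.....^...........................┃ ┃█◎█ 
            ┃....^^...........................┃ ┃█ █@
            ┃.....^^..........................┃ ┃█   
            ┃...♣^...........@................┃ ┃████
            ┃..♣..^...♣.......................┃ ┃Move


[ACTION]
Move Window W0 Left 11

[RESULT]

                    ┃> [-] workspace/                
                    ┃    helpers.ts                  
                    ┃    types.css                   
                    ┃    utils.css                   
                    ┃    main.ts                     
 ┏━━━━━━━━━━━━━━━━━━┃    handler.h              ┏━━━━
 ┃ MapNavigator     ┗━━━━━━━━━━━━━━━━━━━━━━━━━━━┃ Sok
 ┠─────────────────────────────────┨            ┠────
 ┃.................................┃            ┃████
 ┃....^^^..........................┃            ┃█◎  
 ┃....^^^^.........................┃            ┃█ █ 
 ┃.....^...........................┃            ┃█◎█ 
 ┃....^^...........................┃            ┃█ █@
 ┃.....^^..........................┃            ┃█   
 ┃...♣^...........@................┃            ┃████
 ┃..♣..^...♣.......................┃            ┃Move


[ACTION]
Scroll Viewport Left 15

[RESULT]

                        ┃> [-] workspace/            
                        ┃    helpers.ts              
                        ┃    types.css               
                        ┃    utils.css               
                        ┃    main.ts                 
     ┏━━━━━━━━━━━━━━━━━━┃    handler.h              ┏
     ┃ MapNavigator     ┗━━━━━━━━━━━━━━━━━━━━━━━━━━━┃
     ┠─────────────────────────────────┨            ┠
     ┃.................................┃            ┃
     ┃....^^^..........................┃            ┃
     ┃....^^^^.........................┃            ┃
     ┃.....^...........................┃            ┃
     ┃....^^...........................┃            ┃
     ┃.....^^..........................┃            ┃
     ┃...♣^...........@................┃            ┃
     ┃..♣..^...♣.......................┃            ┃


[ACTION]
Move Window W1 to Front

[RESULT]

                        ┃> [-] workspace/            
                        ┃    helpers.ts              
                        ┃    types.css               
                        ┃    utils.css               
                        ┃    main.ts                 
     ┏━━━━━━━━━━━━━━━━━━┃    handler.h               
     ┃ MapNavigator     ┗━━━━━━━━━━━━━━━━━━━━━━━━━━━━
     ┠─────────────────────────────────┨            ┠
     ┃.................................┃            ┃
     ┃....^^^..........................┃            ┃
     ┃....^^^^.........................┃            ┃
     ┃.....^...........................┃            ┃
     ┃....^^...........................┃            ┃
     ┃.....^^..........................┃            ┃
     ┃...♣^...........@................┃            ┃
     ┃..♣..^...♣.......................┃            ┃


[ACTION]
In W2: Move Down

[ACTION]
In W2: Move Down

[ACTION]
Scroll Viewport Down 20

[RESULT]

     ┃.................................┃            ┃
     ┃....^^^..........................┃            ┃
     ┃....^^^^.........................┃            ┃
     ┃.....^...........................┃            ┃
     ┃....^^...........................┃            ┃
     ┃.....^^..........................┃            ┃
     ┃...♣^...........@................┃            ┃
     ┃..♣..^...♣.......................┃            ┃
     ┃.................................┃            ┃
     ┃..♣..............................┃            ┃
     ┃..........♣......................┃            ┗
     ┃.................................┃             
     ┃.................................┃             
     ┗━━━━━━━━━━━━━━━━━━━━━━━━━━━━━━━━━┛             
                                                     
                                                     


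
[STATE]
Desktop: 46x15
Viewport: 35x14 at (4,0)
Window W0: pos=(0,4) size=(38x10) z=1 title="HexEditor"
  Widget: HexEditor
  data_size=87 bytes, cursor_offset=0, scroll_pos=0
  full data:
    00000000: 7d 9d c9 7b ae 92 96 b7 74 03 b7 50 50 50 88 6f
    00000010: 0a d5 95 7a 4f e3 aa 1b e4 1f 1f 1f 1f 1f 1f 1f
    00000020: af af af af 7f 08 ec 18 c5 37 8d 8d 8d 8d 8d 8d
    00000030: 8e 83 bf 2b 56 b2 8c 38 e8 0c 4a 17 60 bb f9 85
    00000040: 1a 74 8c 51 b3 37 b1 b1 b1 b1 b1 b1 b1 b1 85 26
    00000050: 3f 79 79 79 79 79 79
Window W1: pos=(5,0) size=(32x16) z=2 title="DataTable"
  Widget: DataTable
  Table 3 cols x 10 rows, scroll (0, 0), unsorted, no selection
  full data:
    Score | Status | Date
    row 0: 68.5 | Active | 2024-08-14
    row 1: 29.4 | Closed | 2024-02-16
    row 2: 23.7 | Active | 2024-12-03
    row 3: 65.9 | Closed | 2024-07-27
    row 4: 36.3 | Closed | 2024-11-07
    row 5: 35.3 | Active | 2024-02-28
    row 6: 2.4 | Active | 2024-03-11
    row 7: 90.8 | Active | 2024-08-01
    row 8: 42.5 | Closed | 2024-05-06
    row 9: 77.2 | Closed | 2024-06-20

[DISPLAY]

 ┏━━━━━━━━━━━━━━━━━━━━━━━━━━━━━━┓  
 ┃ DataTable                    ┃  
 ┠──────────────────────────────┨  
 ┃Score│Status│Date             ┃  
━┃─────┼──────┼──────────       ┃┓ 
x┃68.5 │Active│2024-08-14       ┃┃ 
─┃29.4 │Closed│2024-02-16       ┃┨ 
0┃23.7 │Active│2024-12-03       ┃┃ 
0┃65.9 │Closed│2024-07-27       ┃┃ 
0┃36.3 │Closed│2024-11-07       ┃┃ 
0┃35.3 │Active│2024-02-28       ┃┃ 
0┃2.4  │Active│2024-03-11       ┃┃ 
0┃90.8 │Active│2024-08-01       ┃┃ 
━┃42.5 │Closed│2024-05-06       ┃┛ 


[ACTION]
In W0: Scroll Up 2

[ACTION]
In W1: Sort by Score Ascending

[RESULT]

 ┏━━━━━━━━━━━━━━━━━━━━━━━━━━━━━━┓  
 ┃ DataTable                    ┃  
 ┠──────────────────────────────┨  
 ┃Scor▲│Status│Date             ┃  
━┃─────┼──────┼──────────       ┃┓ 
x┃2.4  │Active│2024-03-11       ┃┃ 
─┃23.7 │Active│2024-12-03       ┃┨ 
0┃29.4 │Closed│2024-02-16       ┃┃ 
0┃35.3 │Active│2024-02-28       ┃┃ 
0┃36.3 │Closed│2024-11-07       ┃┃ 
0┃42.5 │Closed│2024-05-06       ┃┃ 
0┃65.9 │Closed│2024-07-27       ┃┃ 
0┃68.5 │Active│2024-08-14       ┃┃ 
━┃77.2 │Closed│2024-06-20       ┃┛ 


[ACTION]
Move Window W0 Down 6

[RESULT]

 ┏━━━━━━━━━━━━━━━━━━━━━━━━━━━━━━┓  
 ┃ DataTable                    ┃  
 ┠──────────────────────────────┨  
 ┃Scor▲│Status│Date             ┃  
 ┃─────┼──────┼──────────       ┃  
━┃2.4  │Active│2024-03-11       ┃┓ 
x┃23.7 │Active│2024-12-03       ┃┃ 
─┃29.4 │Closed│2024-02-16       ┃┨ 
0┃35.3 │Active│2024-02-28       ┃┃ 
0┃36.3 │Closed│2024-11-07       ┃┃ 
0┃42.5 │Closed│2024-05-06       ┃┃ 
0┃65.9 │Closed│2024-07-27       ┃┃ 
0┃68.5 │Active│2024-08-14       ┃┃ 
0┃77.2 │Closed│2024-06-20       ┃┃ 


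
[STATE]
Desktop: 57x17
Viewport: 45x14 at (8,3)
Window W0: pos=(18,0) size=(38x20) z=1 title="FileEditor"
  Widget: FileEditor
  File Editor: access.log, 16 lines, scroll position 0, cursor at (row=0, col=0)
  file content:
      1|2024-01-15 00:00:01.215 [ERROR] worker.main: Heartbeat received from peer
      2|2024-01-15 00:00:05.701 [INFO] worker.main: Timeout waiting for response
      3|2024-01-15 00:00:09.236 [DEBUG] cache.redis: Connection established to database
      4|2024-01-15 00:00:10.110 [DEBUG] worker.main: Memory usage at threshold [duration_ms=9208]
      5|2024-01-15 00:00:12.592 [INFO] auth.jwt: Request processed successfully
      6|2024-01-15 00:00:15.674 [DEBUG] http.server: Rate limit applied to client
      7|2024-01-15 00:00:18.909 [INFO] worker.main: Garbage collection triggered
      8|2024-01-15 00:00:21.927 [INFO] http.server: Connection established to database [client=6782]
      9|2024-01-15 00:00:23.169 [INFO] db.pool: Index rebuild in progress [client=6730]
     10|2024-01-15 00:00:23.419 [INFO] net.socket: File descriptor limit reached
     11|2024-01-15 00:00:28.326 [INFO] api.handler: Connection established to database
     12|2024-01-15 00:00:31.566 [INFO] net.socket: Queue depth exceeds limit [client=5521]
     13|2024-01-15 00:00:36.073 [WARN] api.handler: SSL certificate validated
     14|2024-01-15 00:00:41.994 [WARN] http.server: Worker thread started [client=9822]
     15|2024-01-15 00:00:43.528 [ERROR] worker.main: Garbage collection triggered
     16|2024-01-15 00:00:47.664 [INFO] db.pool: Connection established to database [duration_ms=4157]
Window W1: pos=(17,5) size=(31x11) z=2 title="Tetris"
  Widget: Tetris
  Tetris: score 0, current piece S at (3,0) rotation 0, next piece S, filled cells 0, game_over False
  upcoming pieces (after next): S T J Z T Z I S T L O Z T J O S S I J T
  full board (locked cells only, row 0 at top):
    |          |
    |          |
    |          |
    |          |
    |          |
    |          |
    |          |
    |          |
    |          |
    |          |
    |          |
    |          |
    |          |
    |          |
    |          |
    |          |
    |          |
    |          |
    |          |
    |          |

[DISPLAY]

          ┃█024-01-15 00:00:01.215 [ERROR] wo
          ┃2024-01-15 00:00:05.701 [INFO] wor
         ┏━━━━━━━━━━━━━━━━━━━━━━━━━━━━━┓G] ca
         ┃ Tetris                      ┃G] wo
         ┠─────────────────────────────┨] aut
         ┃          │Next:             ┃G] ht
         ┃          │ ░░               ┃] wor
         ┃          │░░                ┃] htt
         ┃          │                  ┃] db.
         ┃          │                  ┃] net
         ┃          │                  ┃] api
         ┃          │Score:            ┃] net
         ┗━━━━━━━━━━━━━━━━━━━━━━━━━━━━━┛] api
          ┃2024-01-15 00:00:41.994 [WARN] htt


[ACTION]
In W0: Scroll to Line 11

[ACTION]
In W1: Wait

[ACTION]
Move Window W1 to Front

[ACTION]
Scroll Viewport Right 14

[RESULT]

      ┃█024-01-15 00:00:01.215 [ERROR] wor▲┃ 
      ┃2024-01-15 00:00:05.701 [INFO] work█┃ 
     ┏━━━━━━━━━━━━━━━━━━━━━━━━━━━━━┓G] cac░┃ 
     ┃ Tetris                      ┃G] wor░┃ 
     ┠─────────────────────────────┨] auth░┃ 
     ┃          │Next:             ┃G] htt░┃ 
     ┃          │ ░░               ┃] work░┃ 
     ┃          │░░                ┃] http░┃ 
     ┃          │                  ┃] db.p░┃ 
     ┃          │                  ┃] net.░┃ 
     ┃          │                  ┃] api.░┃ 
     ┃          │Score:            ┃] net.░┃ 
     ┗━━━━━━━━━━━━━━━━━━━━━━━━━━━━━┛] api.░┃ 
      ┃2024-01-15 00:00:41.994 [WARN] http░┃ 


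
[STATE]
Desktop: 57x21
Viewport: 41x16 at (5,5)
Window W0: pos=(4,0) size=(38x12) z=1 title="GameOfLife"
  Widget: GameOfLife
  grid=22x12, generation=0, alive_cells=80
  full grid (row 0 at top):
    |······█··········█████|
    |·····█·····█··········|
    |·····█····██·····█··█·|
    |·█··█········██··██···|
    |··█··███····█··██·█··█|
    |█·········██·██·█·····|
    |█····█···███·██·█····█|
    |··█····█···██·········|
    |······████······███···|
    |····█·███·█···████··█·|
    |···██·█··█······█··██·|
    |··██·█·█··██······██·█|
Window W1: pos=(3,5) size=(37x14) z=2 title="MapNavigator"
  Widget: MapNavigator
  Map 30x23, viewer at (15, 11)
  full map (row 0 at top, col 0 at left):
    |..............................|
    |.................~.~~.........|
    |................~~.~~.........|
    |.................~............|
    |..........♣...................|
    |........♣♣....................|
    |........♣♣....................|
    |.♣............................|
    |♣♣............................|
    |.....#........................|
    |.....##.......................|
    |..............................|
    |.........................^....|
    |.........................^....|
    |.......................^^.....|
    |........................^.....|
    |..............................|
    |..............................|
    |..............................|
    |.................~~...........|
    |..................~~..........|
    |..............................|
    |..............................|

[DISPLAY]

━━━━━━━━━━━━━━━━━━━━━━━━━━━━━━━━━━┓ ┃    
MapNavigator                      ┃ ┃    
──────────────────────────────────┨ ┃    
 ........♣♣....................   ┃ ┃    
 .♣............................   ┃ ┃    
 ♣♣............................   ┃ ┃    
 .....#........................   ┃━┛    
 .....##.......................   ┃      
 ...............@..............   ┃      
 .........................^....   ┃      
 .........................^....   ┃      
 .......................^^.....   ┃      
 ........................^.....   ┃      
━━━━━━━━━━━━━━━━━━━━━━━━━━━━━━━━━━┛      
                                         
                                         


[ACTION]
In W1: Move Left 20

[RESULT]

━━━━━━━━━━━━━━━━━━━━━━━━━━━━━━━━━━┓ ┃    
MapNavigator                      ┃ ┃    
──────────────────────────────────┨ ┃    
                ........♣♣........┃ ┃    
                .♣................┃ ┃    
                ♣♣................┃ ┃    
                .....#............┃━┛    
                .....##...........┃      
                @.................┃      
                ..................┃      
                ..................┃      
                ..................┃      
                ..................┃      
━━━━━━━━━━━━━━━━━━━━━━━━━━━━━━━━━━┛      
                                         
                                         


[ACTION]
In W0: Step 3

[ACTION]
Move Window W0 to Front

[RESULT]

···██·██·····██····██·              ┃    
·█·██··█··██··█···██··              ┃    
·█··█·██··█·█····██···              ┃    
·█·····██·█·····█·····              ┃    
········█··█···█······              ┃    
···██···███·███·······              ┃    
━━━━━━━━━━━━━━━━━━━━━━━━━━━━━━━━━━━━┛    
                .....##...........┃      
                @.................┃      
                ..................┃      
                ..................┃      
                ..................┃      
                ..................┃      
━━━━━━━━━━━━━━━━━━━━━━━━━━━━━━━━━━┛      
                                         
                                         


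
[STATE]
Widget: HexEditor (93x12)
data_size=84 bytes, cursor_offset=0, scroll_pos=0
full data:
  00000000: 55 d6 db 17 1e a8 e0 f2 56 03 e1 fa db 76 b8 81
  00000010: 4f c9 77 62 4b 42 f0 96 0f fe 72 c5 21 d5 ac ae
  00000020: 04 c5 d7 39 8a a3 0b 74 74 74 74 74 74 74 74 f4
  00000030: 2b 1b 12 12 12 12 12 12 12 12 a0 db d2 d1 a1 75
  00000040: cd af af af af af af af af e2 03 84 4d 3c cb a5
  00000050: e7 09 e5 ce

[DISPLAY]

00000000  55 d6 db 17 1e a8 e0 f2  56 03 e1 fa db 76 b8 81  |U.......V....v..|               
00000010  4f c9 77 62 4b 42 f0 96  0f fe 72 c5 21 d5 ac ae  |O.wbKB....r.!...|               
00000020  04 c5 d7 39 8a a3 0b 74  74 74 74 74 74 74 74 f4  |...9...tttttttt.|               
00000030  2b 1b 12 12 12 12 12 12  12 12 a0 db d2 d1 a1 75  |+..............u|               
00000040  cd af af af af af af af  af e2 03 84 4d 3c cb a5  |............M<..|               
00000050  e7 09 e5 ce                                       |....            |               
                                                                                             
                                                                                             
                                                                                             
                                                                                             
                                                                                             
                                                                                             


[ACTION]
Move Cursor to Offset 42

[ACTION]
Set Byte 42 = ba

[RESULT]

00000000  55 d6 db 17 1e a8 e0 f2  56 03 e1 fa db 76 b8 81  |U.......V....v..|               
00000010  4f c9 77 62 4b 42 f0 96  0f fe 72 c5 21 d5 ac ae  |O.wbKB....r.!...|               
00000020  04 c5 d7 39 8a a3 0b 74  74 74 BA 74 74 74 74 f4  |...9...ttt.tttt.|               
00000030  2b 1b 12 12 12 12 12 12  12 12 a0 db d2 d1 a1 75  |+..............u|               
00000040  cd af af af af af af af  af e2 03 84 4d 3c cb a5  |............M<..|               
00000050  e7 09 e5 ce                                       |....            |               
                                                                                             
                                                                                             
                                                                                             
                                                                                             
                                                                                             
                                                                                             


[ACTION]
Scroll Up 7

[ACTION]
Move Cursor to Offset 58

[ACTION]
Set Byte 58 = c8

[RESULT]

00000000  55 d6 db 17 1e a8 e0 f2  56 03 e1 fa db 76 b8 81  |U.......V....v..|               
00000010  4f c9 77 62 4b 42 f0 96  0f fe 72 c5 21 d5 ac ae  |O.wbKB....r.!...|               
00000020  04 c5 d7 39 8a a3 0b 74  74 74 ba 74 74 74 74 f4  |...9...ttt.tttt.|               
00000030  2b 1b 12 12 12 12 12 12  12 12 C8 db d2 d1 a1 75  |+..............u|               
00000040  cd af af af af af af af  af e2 03 84 4d 3c cb a5  |............M<..|               
00000050  e7 09 e5 ce                                       |....            |               
                                                                                             
                                                                                             
                                                                                             
                                                                                             
                                                                                             
                                                                                             


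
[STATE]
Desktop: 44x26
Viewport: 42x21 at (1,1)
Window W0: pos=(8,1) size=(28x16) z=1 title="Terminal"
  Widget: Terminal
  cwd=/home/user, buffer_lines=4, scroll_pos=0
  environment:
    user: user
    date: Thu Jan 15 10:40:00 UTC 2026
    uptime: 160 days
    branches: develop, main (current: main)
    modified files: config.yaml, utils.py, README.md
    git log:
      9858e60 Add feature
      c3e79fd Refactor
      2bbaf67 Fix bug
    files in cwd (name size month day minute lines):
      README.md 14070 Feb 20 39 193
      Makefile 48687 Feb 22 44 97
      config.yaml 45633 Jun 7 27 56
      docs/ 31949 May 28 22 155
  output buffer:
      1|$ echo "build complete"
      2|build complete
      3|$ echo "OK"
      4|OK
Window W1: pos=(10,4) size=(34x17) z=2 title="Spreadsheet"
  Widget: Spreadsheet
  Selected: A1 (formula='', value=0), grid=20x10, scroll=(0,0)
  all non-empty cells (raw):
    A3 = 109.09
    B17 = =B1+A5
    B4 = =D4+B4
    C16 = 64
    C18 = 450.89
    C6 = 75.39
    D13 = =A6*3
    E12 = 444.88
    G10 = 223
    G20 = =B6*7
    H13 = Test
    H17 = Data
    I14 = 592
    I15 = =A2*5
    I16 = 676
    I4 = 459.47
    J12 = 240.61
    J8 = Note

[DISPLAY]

       ┏━━━━━━━━━━━━━━━━━━━━━━━━━━┓       
       ┃ Terminal                 ┃       
       ┠──────────────────────────┨       
       ┃$┏━━━━━━━━━━━━━━━━━━━━━━━━━━━━━━━━
       ┃b┃ Spreadsheet                    
       ┃$┠────────────────────────────────
       ┃O┃A1:                             
       ┃$┃       A       B       C       D
       ┃ ┃--------------------------------
       ┃ ┃  1      [0]       0       0    
       ┃ ┃  2        0       0       0    
       ┃ ┃  3   109.09       0       0    
       ┃ ┃  4        0#CIRC!         0    
       ┃ ┃  5        0       0       0    
       ┃ ┃  6        0       0   75.39    
       ┗━┃  7        0       0       0    
         ┃  8        0       0       0    
         ┃  9        0       0       0    
         ┃ 10        0       0       0    
         ┗━━━━━━━━━━━━━━━━━━━━━━━━━━━━━━━━
                                          


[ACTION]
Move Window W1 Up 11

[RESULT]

       ┏━┃ Spreadsheet                    
       ┃ ┠────────────────────────────────
       ┠─┃A1:                             
       ┃$┃       A       B       C       D
       ┃b┃--------------------------------
       ┃$┃  1      [0]       0       0    
       ┃O┃  2        0       0       0    
       ┃$┃  3   109.09       0       0    
       ┃ ┃  4        0#CIRC!         0    
       ┃ ┃  5        0       0       0    
       ┃ ┃  6        0       0   75.39    
       ┃ ┃  7        0       0       0    
       ┃ ┃  8        0       0       0    
       ┃ ┃  9        0       0       0    
       ┃ ┃ 10        0       0       0    
       ┗━┗━━━━━━━━━━━━━━━━━━━━━━━━━━━━━━━━
                                          
                                          
                                          
                                          
                                          


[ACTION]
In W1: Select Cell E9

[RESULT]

       ┏━┃ Spreadsheet                    
       ┃ ┠────────────────────────────────
       ┠─┃E9:                             
       ┃$┃       A       B       C       D
       ┃b┃--------------------------------
       ┃$┃  1        0       0       0    
       ┃O┃  2        0       0       0    
       ┃$┃  3   109.09       0       0    
       ┃ ┃  4        0#CIRC!         0    
       ┃ ┃  5        0       0       0    
       ┃ ┃  6        0       0   75.39    
       ┃ ┃  7        0       0       0    
       ┃ ┃  8        0       0       0    
       ┃ ┃  9        0       0       0    
       ┃ ┃ 10        0       0       0    
       ┗━┗━━━━━━━━━━━━━━━━━━━━━━━━━━━━━━━━
                                          
                                          
                                          
                                          
                                          


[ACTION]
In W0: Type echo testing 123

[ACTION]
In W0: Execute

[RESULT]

       ┏━┃ Spreadsheet                    
       ┃ ┠────────────────────────────────
       ┠─┃E9:                             
       ┃$┃       A       B       C       D
       ┃b┃--------------------------------
       ┃$┃  1        0       0       0    
       ┃O┃  2        0       0       0    
       ┃$┃  3   109.09       0       0    
       ┃t┃  4        0#CIRC!         0    
       ┃$┃  5        0       0       0    
       ┃ ┃  6        0       0   75.39    
       ┃ ┃  7        0       0       0    
       ┃ ┃  8        0       0       0    
       ┃ ┃  9        0       0       0    
       ┃ ┃ 10        0       0       0    
       ┗━┗━━━━━━━━━━━━━━━━━━━━━━━━━━━━━━━━
                                          
                                          
                                          
                                          
                                          


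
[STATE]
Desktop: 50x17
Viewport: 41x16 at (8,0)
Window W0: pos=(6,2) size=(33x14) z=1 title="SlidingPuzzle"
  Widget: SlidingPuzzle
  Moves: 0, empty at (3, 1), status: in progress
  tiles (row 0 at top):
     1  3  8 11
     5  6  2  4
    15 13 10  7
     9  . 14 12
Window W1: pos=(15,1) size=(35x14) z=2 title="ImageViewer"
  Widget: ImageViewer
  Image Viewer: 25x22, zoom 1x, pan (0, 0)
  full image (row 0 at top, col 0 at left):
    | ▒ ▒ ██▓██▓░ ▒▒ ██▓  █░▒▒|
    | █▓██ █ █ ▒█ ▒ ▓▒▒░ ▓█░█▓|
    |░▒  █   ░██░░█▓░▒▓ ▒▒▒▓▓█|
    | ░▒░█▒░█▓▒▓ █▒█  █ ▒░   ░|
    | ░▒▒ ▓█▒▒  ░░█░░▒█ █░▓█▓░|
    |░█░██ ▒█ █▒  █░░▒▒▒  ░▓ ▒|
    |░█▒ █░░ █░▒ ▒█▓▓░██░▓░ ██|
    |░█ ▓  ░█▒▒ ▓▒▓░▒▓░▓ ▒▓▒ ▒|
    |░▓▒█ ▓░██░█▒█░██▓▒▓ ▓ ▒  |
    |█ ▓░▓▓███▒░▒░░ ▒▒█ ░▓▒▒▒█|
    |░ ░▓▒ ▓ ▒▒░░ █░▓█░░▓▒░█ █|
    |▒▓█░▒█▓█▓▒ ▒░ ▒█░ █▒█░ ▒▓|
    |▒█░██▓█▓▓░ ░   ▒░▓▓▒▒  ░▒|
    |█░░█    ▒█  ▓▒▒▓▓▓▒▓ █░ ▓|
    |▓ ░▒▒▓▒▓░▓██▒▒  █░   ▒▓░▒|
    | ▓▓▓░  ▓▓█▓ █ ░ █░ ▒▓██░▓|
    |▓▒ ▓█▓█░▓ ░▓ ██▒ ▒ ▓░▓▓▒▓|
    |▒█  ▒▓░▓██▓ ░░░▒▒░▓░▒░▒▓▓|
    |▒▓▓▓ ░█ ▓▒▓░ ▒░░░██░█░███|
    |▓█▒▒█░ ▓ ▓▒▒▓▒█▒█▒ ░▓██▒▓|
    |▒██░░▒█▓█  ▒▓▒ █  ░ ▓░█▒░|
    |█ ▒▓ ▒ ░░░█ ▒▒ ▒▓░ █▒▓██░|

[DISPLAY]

                                         
       ┏━━━━━━━━━━━━━━━━━━━━━━━━━━━━━━━━━
━━━━━━━┃ ImageViewer                     
Sliding┠─────────────────────────────────
───────┃ ▒ ▒ ██▓██▓░ ▒▒ ██▓  █░▒▒        
────┬──┃ █▓██ █ █ ▒█ ▒ ▓▒▒░ ▓█░█▓        
  1 │  ┃░▒  █   ░██░░█▓░▒▓ ▒▒▒▓▓█        
────┼──┃ ░▒░█▒░█▓▒▓ █▒█  █ ▒░   ░        
  5 │  ┃ ░▒▒ ▓█▒▒  ░░█░░▒█ █░▓█▓░        
────┼──┃░█░██ ▒█ █▒  █░░▒▒▒  ░▓ ▒        
 15 │ 1┃░█▒ █░░ █░▒ ▒█▓▓░██░▓░ ██        
────┼──┃░█ ▓  ░█▒▒ ▓▒▓░▒▓░▓ ▒▓▒ ▒        
  9 │  ┃░▓▒█ ▓░██░█▒█░██▓▒▓ ▓ ▒          
────┴──┃█ ▓░▓▓███▒░▒░░ ▒▒█ ░▓▒▒▒█        
oves: 0┗━━━━━━━━━━━━━━━━━━━━━━━━━━━━━━━━━
━━━━━━━━━━━━━━━━━━━━━━━━━━━━━━┛          


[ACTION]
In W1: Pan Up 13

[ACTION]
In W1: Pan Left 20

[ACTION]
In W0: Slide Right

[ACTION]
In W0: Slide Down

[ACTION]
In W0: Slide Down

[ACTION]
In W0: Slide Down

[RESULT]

                                         
       ┏━━━━━━━━━━━━━━━━━━━━━━━━━━━━━━━━━
━━━━━━━┃ ImageViewer                     
Sliding┠─────────────────────────────────
───────┃ ▒ ▒ ██▓██▓░ ▒▒ ██▓  █░▒▒        
────┬──┃ █▓██ █ █ ▒█ ▒ ▓▒▒░ ▓█░█▓        
    │  ┃░▒  █   ░██░░█▓░▒▓ ▒▒▒▓▓█        
────┼──┃ ░▒░█▒░█▓▒▓ █▒█  █ ▒░   ░        
  1 │  ┃ ░▒▒ ▓█▒▒  ░░█░░▒█ █░▓█▓░        
────┼──┃░█░██ ▒█ █▒  █░░▒▒▒  ░▓ ▒        
  5 │ 1┃░█▒ █░░ █░▒ ▒█▓▓░██░▓░ ██        
────┼──┃░█ ▓  ░█▒▒ ▓▒▓░▒▓░▓ ▒▓▒ ▒        
 15 │  ┃░▓▒█ ▓░██░█▒█░██▓▒▓ ▓ ▒          
────┴──┃█ ▓░▓▓███▒░▒░░ ▒▒█ ░▓▒▒▒█        
oves: 4┗━━━━━━━━━━━━━━━━━━━━━━━━━━━━━━━━━
━━━━━━━━━━━━━━━━━━━━━━━━━━━━━━┛          


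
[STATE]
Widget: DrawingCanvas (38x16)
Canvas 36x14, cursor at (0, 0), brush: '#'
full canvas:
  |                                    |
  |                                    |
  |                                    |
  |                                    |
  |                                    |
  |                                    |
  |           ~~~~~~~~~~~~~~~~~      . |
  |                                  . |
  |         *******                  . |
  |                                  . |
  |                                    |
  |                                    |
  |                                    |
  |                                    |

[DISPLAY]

+                                     
                                      
                                      
                                      
                                      
                                      
           ~~~~~~~~~~~~~~~~~      .   
                                  .   
         *******                  .   
                                  .   
                                      
                                      
                                      
                                      
                                      
                                      


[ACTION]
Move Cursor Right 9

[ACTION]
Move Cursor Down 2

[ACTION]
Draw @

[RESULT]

                                      
                                      
         @                            
                                      
                                      
                                      
           ~~~~~~~~~~~~~~~~~      .   
                                  .   
         *******                  .   
                                  .   
                                      
                                      
                                      
                                      
                                      
                                      
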